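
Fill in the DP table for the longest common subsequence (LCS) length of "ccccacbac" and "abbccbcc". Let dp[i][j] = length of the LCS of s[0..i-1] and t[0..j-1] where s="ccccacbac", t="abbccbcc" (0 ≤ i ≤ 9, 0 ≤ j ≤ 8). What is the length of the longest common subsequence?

   ''  a  b  b  c  c  b  c  c
''  0  0  0  0  0  0  0  0  0
 c  0  0  0  0  1  1  1  1  1
 c  0  0  0  0  1  2  2  2  2
 c  0  0  0  0  1  2  2  3  3
 c  0  0  0  0  1  2  2  3  4
 a  0  1  1  1  1  2  2  3  4
 c  0  1  1  1  2  2  2  3  4
 b  0  1  2  2  2  2  3  3  4
 a  0  1  2  2  2  2  3  3  4
 c  0  1  2  2  3  3  3  4  4

4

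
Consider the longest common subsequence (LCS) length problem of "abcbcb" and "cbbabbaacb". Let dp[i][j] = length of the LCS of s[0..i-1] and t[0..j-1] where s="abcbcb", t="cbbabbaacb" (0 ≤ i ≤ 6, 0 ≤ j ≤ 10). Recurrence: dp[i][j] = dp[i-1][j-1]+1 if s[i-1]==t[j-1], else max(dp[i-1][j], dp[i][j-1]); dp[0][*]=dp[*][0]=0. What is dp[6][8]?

3

   ''  c  b  b  a  b  b  a  a  c  b
''  0  0  0  0  0  0  0  0  0  0  0
 a  0  0  0  0  1  1  1  1  1  1  1
 b  0  0  1  1  1  2  2  2  2  2  2
 c  0  1  1  1  1  2  2  2  2  3  3
 b  0  1  2  2  2  2  3  3  3  3  4
 c  0  1  2  2  2  2  3  3  3  4  4
 b  0  1  2  3  3  3  3  3  3  4  5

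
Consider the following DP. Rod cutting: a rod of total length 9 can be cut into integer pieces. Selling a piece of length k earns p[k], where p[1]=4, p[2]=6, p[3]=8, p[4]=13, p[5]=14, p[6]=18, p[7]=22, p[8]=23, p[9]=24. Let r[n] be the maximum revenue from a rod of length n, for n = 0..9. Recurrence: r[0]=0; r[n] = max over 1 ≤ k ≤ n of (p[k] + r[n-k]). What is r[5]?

20

   n    0    1    2    3    4    5    6    7    8    9
r[n]    0    4    8   12   16   20   24   28   32   36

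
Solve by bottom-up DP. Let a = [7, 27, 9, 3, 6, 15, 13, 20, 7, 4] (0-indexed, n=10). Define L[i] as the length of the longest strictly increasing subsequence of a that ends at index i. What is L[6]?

   i    0    1    2    3    4    5    6    7    8    9
a[i]    7   27    9    3    6   15   13   20    7    4
L[i]    1    2    2    1    2    3    3    4    3    2

3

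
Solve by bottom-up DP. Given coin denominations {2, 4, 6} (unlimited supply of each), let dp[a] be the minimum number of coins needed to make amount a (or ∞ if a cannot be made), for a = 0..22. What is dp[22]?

4

 a  0  1  2  3  4  5  6  7  8  9 10 11 12 13 14 15 16 17 18 19 20 21 22
dp  0  -  1  -  1  -  1  -  2  -  2  -  2  -  3  -  3  -  3  -  4  -  4
(- denotes ∞ / unreachable)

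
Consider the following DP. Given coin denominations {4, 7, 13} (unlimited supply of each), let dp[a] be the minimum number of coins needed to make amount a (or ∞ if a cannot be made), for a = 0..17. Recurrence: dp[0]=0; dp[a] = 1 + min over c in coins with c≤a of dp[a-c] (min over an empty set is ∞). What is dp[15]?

 a  0  1  2  3  4  5  6  7  8  9 10 11 12 13 14 15 16 17
dp  0  -  -  -  1  -  -  1  2  -  -  2  3  1  2  3  4  2
(- denotes ∞ / unreachable)

3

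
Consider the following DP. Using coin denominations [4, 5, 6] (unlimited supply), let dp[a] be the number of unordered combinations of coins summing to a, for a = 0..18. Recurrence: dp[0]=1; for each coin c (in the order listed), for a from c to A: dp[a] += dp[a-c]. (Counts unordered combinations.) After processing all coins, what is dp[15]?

2

after  coin     0     1     2     3     4     5     6     7     8     9    10    11    12    13    14    15    16    17    18
          4     1     0     0     0     1     0     0     0     1     0     0     0     1     0     0     0     1     0     0
          5     1     0     0     0     1     1     0     0     1     1     1     0     1     1     1     1     1     1     1
          6     1     0     0     0     1     1     1     0     1     1     2     1     2     1     2     2     3     2     3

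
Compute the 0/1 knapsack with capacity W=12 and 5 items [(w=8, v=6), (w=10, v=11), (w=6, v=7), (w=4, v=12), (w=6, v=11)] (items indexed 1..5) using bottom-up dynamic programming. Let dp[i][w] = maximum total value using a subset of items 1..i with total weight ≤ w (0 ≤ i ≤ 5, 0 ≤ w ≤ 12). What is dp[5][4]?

12

i\w   0   1   2   3   4   5   6   7   8   9  10  11  12
  0   0   0   0   0   0   0   0   0   0   0   0   0   0
  1   0   0   0   0   0   0   0   0   6   6   6   6   6
  2   0   0   0   0   0   0   0   0   6   6  11  11  11
  3   0   0   0   0   0   0   7   7   7   7  11  11  11
  4   0   0   0   0  12  12  12  12  12  12  19  19  19
  5   0   0   0   0  12  12  12  12  12  12  23  23  23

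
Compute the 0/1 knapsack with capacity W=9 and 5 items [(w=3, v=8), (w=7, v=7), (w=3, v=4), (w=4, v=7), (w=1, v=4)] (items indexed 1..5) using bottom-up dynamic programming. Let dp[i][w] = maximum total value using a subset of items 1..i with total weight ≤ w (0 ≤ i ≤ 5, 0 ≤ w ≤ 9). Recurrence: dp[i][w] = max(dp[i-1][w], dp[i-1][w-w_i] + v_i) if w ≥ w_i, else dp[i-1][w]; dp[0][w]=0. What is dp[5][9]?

19

i\w   0   1   2   3   4   5   6   7   8   9
  0   0   0   0   0   0   0   0   0   0   0
  1   0   0   0   8   8   8   8   8   8   8
  2   0   0   0   8   8   8   8   8   8   8
  3   0   0   0   8   8   8  12  12  12  12
  4   0   0   0   8   8   8  12  15  15  15
  5   0   4   4   8  12  12  12  16  19  19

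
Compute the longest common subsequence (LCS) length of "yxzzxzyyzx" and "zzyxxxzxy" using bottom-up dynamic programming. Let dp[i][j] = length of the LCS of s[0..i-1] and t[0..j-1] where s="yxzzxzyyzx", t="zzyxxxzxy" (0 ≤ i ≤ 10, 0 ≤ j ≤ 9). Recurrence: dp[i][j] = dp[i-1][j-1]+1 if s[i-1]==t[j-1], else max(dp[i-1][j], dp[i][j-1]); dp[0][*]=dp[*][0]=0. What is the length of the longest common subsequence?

5

   ''  z  z  y  x  x  x  z  x  y
''  0  0  0  0  0  0  0  0  0  0
 y  0  0  0  1  1  1  1  1  1  1
 x  0  0  0  1  2  2  2  2  2  2
 z  0  1  1  1  2  2  2  3  3  3
 z  0  1  2  2  2  2  2  3  3  3
 x  0  1  2  2  3  3  3  3  4  4
 z  0  1  2  2  3  3  3  4  4  4
 y  0  1  2  3  3  3  3  4  4  5
 y  0  1  2  3  3  3  3  4  4  5
 z  0  1  2  3  3  3  3  4  4  5
 x  0  1  2  3  4  4  4  4  5  5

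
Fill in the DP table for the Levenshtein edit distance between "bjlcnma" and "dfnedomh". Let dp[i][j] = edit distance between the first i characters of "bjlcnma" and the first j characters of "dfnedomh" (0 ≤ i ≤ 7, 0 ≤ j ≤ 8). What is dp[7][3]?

   ''  d  f  n  e  d  o  m  h
''  0  1  2  3  4  5  6  7  8
 b  1  1  2  3  4  5  6  7  8
 j  2  2  2  3  4  5  6  7  8
 l  3  3  3  3  4  5  6  7  8
 c  4  4  4  4  4  5  6  7  8
 n  5  5  5  4  5  5  6  7  8
 m  6  6  6  5  5  6  6  6  7
 a  7  7  7  6  6  6  7  7  7

6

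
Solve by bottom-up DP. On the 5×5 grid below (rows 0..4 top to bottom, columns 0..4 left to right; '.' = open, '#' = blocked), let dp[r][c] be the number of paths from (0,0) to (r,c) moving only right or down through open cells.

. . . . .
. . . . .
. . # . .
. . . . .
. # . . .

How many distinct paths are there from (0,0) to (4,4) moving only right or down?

29

r\c   0   1   2   3   4
  0   1   1   1   1   1
  1   1   2   3   4   5
  2   1   3   0   4   9
  3   1   4   4   8  17
  4   1   0   4  12  29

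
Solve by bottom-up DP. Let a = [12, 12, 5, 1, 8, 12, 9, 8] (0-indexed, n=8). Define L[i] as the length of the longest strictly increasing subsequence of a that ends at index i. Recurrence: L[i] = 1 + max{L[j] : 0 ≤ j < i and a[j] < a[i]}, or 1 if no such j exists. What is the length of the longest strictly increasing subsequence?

3

   i    0    1    2    3    4    5    6    7
a[i]   12   12    5    1    8   12    9    8
L[i]    1    1    1    1    2    3    3    2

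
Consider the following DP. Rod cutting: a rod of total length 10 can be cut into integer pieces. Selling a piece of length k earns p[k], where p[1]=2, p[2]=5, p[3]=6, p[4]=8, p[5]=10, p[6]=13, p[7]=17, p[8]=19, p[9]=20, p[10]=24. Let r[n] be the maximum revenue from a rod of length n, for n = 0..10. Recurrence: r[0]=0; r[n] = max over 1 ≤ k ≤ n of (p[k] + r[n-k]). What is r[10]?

25

   n    0    1    2    3    4    5    6    7    8    9   10
r[n]    0    2    5    7   10   12   15   17   20   22   25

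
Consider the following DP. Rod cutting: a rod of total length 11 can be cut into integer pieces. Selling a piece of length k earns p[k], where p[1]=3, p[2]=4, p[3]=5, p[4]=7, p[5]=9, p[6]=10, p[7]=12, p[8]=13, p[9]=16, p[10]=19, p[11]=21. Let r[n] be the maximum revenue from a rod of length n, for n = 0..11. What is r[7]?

   n    0    1    2    3    4    5    6    7    8    9   10   11
r[n]    0    3    6    9   12   15   18   21   24   27   30   33

21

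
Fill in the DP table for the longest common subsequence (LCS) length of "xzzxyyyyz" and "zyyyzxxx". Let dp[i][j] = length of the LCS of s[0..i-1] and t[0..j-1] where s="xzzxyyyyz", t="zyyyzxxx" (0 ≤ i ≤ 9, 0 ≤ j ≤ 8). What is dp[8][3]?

3

   ''  z  y  y  y  z  x  x  x
''  0  0  0  0  0  0  0  0  0
 x  0  0  0  0  0  0  1  1  1
 z  0  1  1  1  1  1  1  1  1
 z  0  1  1  1  1  2  2  2  2
 x  0  1  1  1  1  2  3  3  3
 y  0  1  2  2  2  2  3  3  3
 y  0  1  2  3  3  3  3  3  3
 y  0  1  2  3  4  4  4  4  4
 y  0  1  2  3  4  4  4  4  4
 z  0  1  2  3  4  5  5  5  5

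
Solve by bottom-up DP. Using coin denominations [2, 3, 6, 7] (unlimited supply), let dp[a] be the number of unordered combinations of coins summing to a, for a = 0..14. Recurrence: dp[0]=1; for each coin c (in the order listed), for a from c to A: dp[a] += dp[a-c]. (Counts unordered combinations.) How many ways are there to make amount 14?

after  coin     0     1     2     3     4     5     6     7     8     9    10    11    12    13    14
          2     1     0     1     0     1     0     1     0     1     0     1     0     1     0     1
          3     1     0     1     1     1     1     2     1     2     2     2     2     3     2     3
          6     1     0     1     1     1     1     3     1     3     3     3     3     6     3     6
          7     1     0     1     1     1     1     3     2     3     4     4     4     7     6     8

8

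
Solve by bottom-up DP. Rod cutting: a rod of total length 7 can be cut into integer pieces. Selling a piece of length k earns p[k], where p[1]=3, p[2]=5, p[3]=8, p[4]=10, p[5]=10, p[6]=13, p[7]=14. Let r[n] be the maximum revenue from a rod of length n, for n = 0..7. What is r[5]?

   n    0    1    2    3    4    5    6    7
r[n]    0    3    6    9   12   15   18   21

15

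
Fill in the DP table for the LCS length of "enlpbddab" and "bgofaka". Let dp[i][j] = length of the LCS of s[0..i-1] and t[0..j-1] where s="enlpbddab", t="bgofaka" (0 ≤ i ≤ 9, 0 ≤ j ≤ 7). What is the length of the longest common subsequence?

   ''  b  g  o  f  a  k  a
''  0  0  0  0  0  0  0  0
 e  0  0  0  0  0  0  0  0
 n  0  0  0  0  0  0  0  0
 l  0  0  0  0  0  0  0  0
 p  0  0  0  0  0  0  0  0
 b  0  1  1  1  1  1  1  1
 d  0  1  1  1  1  1  1  1
 d  0  1  1  1  1  1  1  1
 a  0  1  1  1  1  2  2  2
 b  0  1  1  1  1  2  2  2

2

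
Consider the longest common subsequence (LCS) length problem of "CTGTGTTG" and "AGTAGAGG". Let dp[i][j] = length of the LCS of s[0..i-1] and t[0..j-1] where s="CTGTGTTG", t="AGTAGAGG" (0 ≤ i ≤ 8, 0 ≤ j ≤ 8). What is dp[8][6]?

3

   ''  A  G  T  A  G  A  G  G
''  0  0  0  0  0  0  0  0  0
 C  0  0  0  0  0  0  0  0  0
 T  0  0  0  1  1  1  1  1  1
 G  0  0  1  1  1  2  2  2  2
 T  0  0  1  2  2  2  2  2  2
 G  0  0  1  2  2  3  3  3  3
 T  0  0  1  2  2  3  3  3  3
 T  0  0  1  2  2  3  3  3  3
 G  0  0  1  2  2  3  3  4  4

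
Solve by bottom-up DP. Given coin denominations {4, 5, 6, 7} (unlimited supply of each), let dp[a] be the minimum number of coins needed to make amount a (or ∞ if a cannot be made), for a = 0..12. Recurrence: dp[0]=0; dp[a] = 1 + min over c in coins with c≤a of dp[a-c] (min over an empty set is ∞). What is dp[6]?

1

 a  0  1  2  3  4  5  6  7  8  9 10 11 12
dp  0  -  -  -  1  1  1  1  2  2  2  2  2
(- denotes ∞ / unreachable)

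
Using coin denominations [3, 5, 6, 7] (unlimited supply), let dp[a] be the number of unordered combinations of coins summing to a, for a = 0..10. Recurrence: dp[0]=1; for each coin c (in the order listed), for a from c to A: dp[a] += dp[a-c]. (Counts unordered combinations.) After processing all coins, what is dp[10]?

after  coin     0     1     2     3     4     5     6     7     8     9    10
          3     1     0     0     1     0     0     1     0     0     1     0
          5     1     0     0     1     0     1     1     0     1     1     1
          6     1     0     0     1     0     1     2     0     1     2     1
          7     1     0     0     1     0     1     2     1     1     2     2

2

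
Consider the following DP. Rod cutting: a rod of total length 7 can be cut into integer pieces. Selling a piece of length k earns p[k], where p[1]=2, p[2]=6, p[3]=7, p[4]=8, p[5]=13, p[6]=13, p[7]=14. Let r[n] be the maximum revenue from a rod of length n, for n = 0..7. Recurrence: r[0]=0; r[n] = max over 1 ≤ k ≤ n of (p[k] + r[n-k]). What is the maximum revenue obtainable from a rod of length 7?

20

   n    0    1    2    3    4    5    6    7
r[n]    0    2    6    8   12   14   18   20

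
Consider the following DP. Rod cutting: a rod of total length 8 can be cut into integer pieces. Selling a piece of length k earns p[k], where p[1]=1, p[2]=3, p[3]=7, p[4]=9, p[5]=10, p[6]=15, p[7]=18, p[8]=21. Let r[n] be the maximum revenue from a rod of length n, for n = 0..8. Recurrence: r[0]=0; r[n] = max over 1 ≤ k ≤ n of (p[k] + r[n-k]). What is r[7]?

18

   n    0    1    2    3    4    5    6    7    8
r[n]    0    1    3    7    9   10   15   18   21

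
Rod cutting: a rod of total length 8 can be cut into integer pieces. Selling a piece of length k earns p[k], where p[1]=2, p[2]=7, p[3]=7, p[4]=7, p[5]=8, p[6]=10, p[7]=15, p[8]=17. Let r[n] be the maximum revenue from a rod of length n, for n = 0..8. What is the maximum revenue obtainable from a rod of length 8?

28

   n    0    1    2    3    4    5    6    7    8
r[n]    0    2    7    9   14   16   21   23   28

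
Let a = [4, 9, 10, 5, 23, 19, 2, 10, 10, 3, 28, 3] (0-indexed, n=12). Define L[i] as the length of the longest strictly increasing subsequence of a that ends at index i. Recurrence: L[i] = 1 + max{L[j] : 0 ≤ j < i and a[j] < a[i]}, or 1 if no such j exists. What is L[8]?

3

   i    0    1    2    3    4    5    6    7    8    9   10   11
a[i]    4    9   10    5   23   19    2   10   10    3   28    3
L[i]    1    2    3    2    4    4    1    3    3    2    5    2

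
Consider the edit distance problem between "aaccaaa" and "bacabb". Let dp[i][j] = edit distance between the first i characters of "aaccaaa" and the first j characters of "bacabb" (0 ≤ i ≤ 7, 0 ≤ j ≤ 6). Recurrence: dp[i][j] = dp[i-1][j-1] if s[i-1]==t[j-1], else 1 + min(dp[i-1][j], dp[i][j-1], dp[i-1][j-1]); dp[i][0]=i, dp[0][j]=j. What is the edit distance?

4

   ''  b  a  c  a  b  b
''  0  1  2  3  4  5  6
 a  1  1  1  2  3  4  5
 a  2  2  1  2  2  3  4
 c  3  3  2  1  2  3  4
 c  4  4  3  2  2  3  4
 a  5  5  4  3  2  3  4
 a  6  6  5  4  3  3  4
 a  7  7  6  5  4  4  4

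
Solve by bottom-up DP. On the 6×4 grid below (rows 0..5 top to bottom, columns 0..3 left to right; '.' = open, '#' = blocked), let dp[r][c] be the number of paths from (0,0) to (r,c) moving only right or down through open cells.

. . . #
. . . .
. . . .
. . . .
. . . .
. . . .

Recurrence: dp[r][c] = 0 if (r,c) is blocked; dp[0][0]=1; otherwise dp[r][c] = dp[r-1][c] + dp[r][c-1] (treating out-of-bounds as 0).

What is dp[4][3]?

34

r\c   0   1   2   3
  0   1   1   1   0
  1   1   2   3   3
  2   1   3   6   9
  3   1   4  10  19
  4   1   5  15  34
  5   1   6  21  55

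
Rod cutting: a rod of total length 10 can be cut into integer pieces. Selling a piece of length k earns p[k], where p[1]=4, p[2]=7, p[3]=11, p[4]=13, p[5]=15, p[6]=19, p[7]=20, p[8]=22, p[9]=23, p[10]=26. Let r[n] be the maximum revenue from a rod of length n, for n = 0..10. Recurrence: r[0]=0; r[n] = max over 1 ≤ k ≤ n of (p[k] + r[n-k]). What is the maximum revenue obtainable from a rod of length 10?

40

   n    0    1    2    3    4    5    6    7    8    9   10
r[n]    0    4    8   12   16   20   24   28   32   36   40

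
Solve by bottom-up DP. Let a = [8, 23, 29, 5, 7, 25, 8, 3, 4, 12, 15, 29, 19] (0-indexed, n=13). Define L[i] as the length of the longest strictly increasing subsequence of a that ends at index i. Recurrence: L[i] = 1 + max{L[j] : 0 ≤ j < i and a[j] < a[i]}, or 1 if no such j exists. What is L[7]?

1

   i    0    1    2    3    4    5    6    7    8    9   10   11   12
a[i]    8   23   29    5    7   25    8    3    4   12   15   29   19
L[i]    1    2    3    1    2    3    3    1    2    4    5    6    6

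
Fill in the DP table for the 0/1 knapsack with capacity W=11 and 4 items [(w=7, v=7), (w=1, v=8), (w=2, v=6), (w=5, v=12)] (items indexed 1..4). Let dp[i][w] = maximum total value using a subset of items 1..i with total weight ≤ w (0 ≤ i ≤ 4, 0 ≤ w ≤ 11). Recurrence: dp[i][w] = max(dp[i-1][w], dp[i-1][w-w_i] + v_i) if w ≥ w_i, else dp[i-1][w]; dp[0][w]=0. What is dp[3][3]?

i\w   0   1   2   3   4   5   6   7   8   9  10  11
  0   0   0   0   0   0   0   0   0   0   0   0   0
  1   0   0   0   0   0   0   0   7   7   7   7   7
  2   0   8   8   8   8   8   8   8  15  15  15  15
  3   0   8   8  14  14  14  14  14  15  15  21  21
  4   0   8   8  14  14  14  20  20  26  26  26  26

14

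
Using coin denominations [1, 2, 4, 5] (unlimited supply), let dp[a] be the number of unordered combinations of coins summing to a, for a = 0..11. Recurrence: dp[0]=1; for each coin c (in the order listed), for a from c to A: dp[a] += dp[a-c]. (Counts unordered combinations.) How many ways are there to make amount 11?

19

after  coin     0     1     2     3     4     5     6     7     8     9    10    11
          1     1     1     1     1     1     1     1     1     1     1     1     1
          2     1     1     2     2     3     3     4     4     5     5     6     6
          4     1     1     2     2     4     4     6     6     9     9    12    12
          5     1     1     2     2     4     5     7     8    11    13    17    19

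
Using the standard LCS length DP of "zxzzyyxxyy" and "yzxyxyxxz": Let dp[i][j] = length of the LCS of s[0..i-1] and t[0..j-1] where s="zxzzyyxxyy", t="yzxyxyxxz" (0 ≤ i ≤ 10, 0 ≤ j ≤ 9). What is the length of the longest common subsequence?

   ''  y  z  x  y  x  y  x  x  z
''  0  0  0  0  0  0  0  0  0  0
 z  0  0  1  1  1  1  1  1  1  1
 x  0  0  1  2  2  2  2  2  2  2
 z  0  0  1  2  2  2  2  2  2  3
 z  0  0  1  2  2  2  2  2  2  3
 y  0  1  1  2  3  3  3  3  3  3
 y  0  1  1  2  3  3  4  4  4  4
 x  0  1  1  2  3  4  4  5  5  5
 x  0  1  1  2  3  4  4  5  6  6
 y  0  1  1  2  3  4  5  5  6  6
 y  0  1  1  2  3  4  5  5  6  6

6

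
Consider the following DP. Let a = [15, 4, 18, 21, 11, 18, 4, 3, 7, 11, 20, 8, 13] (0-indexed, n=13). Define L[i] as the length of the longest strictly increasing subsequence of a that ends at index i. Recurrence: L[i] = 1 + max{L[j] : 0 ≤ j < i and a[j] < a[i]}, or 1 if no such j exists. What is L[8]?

2

   i    0    1    2    3    4    5    6    7    8    9   10   11   12
a[i]   15    4   18   21   11   18    4    3    7   11   20    8   13
L[i]    1    1    2    3    2    3    1    1    2    3    4    3    4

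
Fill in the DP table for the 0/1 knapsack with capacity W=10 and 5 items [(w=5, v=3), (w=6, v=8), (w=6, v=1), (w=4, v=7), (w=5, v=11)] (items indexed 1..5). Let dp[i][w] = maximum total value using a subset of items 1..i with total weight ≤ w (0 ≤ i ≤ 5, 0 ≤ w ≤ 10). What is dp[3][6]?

i\w   0   1   2   3   4   5   6   7   8   9  10
  0   0   0   0   0   0   0   0   0   0   0   0
  1   0   0   0   0   0   3   3   3   3   3   3
  2   0   0   0   0   0   3   8   8   8   8   8
  3   0   0   0   0   0   3   8   8   8   8   8
  4   0   0   0   0   7   7   8   8   8  10  15
  5   0   0   0   0   7  11  11  11  11  18  18

8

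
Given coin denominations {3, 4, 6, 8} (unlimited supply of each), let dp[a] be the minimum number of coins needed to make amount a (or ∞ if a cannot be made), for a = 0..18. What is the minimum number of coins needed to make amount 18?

 a  0  1  2  3  4  5  6  7  8  9 10 11 12 13 14 15 16 17 18
dp  0  -  -  1  1  -  1  2  1  2  2  2  2  3  2  3  2  3  3
(- denotes ∞ / unreachable)

3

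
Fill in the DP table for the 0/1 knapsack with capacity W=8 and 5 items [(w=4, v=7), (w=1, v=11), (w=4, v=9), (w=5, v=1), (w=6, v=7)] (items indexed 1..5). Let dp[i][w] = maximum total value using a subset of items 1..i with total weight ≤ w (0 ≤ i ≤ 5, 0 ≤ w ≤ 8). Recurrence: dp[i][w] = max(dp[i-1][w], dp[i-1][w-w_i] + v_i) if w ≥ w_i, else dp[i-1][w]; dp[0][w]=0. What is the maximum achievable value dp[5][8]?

20

i\w   0   1   2   3   4   5   6   7   8
  0   0   0   0   0   0   0   0   0   0
  1   0   0   0   0   7   7   7   7   7
  2   0  11  11  11  11  18  18  18  18
  3   0  11  11  11  11  20  20  20  20
  4   0  11  11  11  11  20  20  20  20
  5   0  11  11  11  11  20  20  20  20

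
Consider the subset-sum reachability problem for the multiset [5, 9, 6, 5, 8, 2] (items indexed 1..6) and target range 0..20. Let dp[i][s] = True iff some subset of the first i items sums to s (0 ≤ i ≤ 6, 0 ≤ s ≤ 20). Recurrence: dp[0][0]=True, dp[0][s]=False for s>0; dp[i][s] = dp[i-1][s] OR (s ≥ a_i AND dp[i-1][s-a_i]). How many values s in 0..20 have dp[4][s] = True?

i\s   0   1   2   3   4   5   6   7   8   9  10  11  12  13  14  15  16  17  18  19  20
  0   T   F   F   F   F   F   F   F   F   F   F   F   F   F   F   F   F   F   F   F   F
  1   T   F   F   F   F   T   F   F   F   F   F   F   F   F   F   F   F   F   F   F   F
  2   T   F   F   F   F   T   F   F   F   T   F   F   F   F   T   F   F   F   F   F   F
  3   T   F   F   F   F   T   T   F   F   T   F   T   F   F   T   T   F   F   F   F   T
  4   T   F   F   F   F   T   T   F   F   T   T   T   F   F   T   T   T   F   F   T   T
  5   T   F   F   F   F   T   T   F   T   T   T   T   F   T   T   T   T   T   T   T   T
  6   T   F   T   F   F   T   T   T   T   T   T   T   T   T   T   T   T   T   T   T   T

11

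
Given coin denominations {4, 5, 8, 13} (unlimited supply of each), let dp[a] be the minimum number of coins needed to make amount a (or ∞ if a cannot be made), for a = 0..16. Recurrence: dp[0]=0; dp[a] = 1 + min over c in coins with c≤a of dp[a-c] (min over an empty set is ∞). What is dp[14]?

3

 a  0  1  2  3  4  5  6  7  8  9 10 11 12 13 14 15 16
dp  0  -  -  -  1  1  -  -  1  2  2  -  2  1  3  3  2
(- denotes ∞ / unreachable)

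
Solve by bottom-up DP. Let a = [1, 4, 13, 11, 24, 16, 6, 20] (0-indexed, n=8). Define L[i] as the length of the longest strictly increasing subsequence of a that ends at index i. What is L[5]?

   i    0    1    2    3    4    5    6    7
a[i]    1    4   13   11   24   16    6   20
L[i]    1    2    3    3    4    4    3    5

4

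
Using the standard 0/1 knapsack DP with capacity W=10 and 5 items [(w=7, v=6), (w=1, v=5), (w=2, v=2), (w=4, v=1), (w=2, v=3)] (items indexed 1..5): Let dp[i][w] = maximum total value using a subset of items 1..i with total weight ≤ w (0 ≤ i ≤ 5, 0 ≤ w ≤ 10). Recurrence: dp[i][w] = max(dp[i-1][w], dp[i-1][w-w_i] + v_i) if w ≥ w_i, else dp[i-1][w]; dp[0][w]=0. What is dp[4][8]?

i\w   0   1   2   3   4   5   6   7   8   9  10
  0   0   0   0   0   0   0   0   0   0   0   0
  1   0   0   0   0   0   0   0   6   6   6   6
  2   0   5   5   5   5   5   5   6  11  11  11
  3   0   5   5   7   7   7   7   7  11  11  13
  4   0   5   5   7   7   7   7   8  11  11  13
  5   0   5   5   8   8  10  10  10  11  11  14

11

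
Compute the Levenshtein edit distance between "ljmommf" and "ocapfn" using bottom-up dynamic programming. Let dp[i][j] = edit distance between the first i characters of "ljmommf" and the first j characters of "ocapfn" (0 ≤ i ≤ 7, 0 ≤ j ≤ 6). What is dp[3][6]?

6

   ''  o  c  a  p  f  n
''  0  1  2  3  4  5  6
 l  1  1  2  3  4  5  6
 j  2  2  2  3  4  5  6
 m  3  3  3  3  4  5  6
 o  4  3  4  4  4  5  6
 m  5  4  4  5  5  5  6
 m  6  5  5  5  6  6  6
 f  7  6  6  6  6  6  7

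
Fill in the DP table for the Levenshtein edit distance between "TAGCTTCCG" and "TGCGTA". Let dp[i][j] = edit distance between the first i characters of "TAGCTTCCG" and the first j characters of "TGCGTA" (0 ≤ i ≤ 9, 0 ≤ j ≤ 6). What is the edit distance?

5

   ''  T  G  C  G  T  A
''  0  1  2  3  4  5  6
 T  1  0  1  2  3  4  5
 A  2  1  1  2  3  4  4
 G  3  2  1  2  2  3  4
 C  4  3  2  1  2  3  4
 T  5  4  3  2  2  2  3
 T  6  5  4  3  3  2  3
 C  7  6  5  4  4  3  3
 C  8  7  6  5  5  4  4
 G  9  8  7  6  5  5  5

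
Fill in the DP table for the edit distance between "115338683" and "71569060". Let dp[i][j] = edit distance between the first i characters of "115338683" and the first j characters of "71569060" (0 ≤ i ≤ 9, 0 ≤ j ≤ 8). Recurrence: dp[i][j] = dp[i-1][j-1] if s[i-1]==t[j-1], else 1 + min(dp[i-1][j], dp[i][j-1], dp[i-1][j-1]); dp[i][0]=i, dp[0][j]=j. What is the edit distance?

   ''  7  1  5  6  9  0  6  0
''  0  1  2  3  4  5  6  7  8
 1  1  1  1  2  3  4  5  6  7
 1  2  2  1  2  3  4  5  6  7
 5  3  3  2  1  2  3  4  5  6
 3  4  4  3  2  2  3  4  5  6
 3  5  5  4  3  3  3  4  5  6
 8  6  6  5  4  4  4  4  5  6
 6  7  7  6  5  4  5  5  4  5
 8  8  8  7  6  5  5  6  5  5
 3  9  9  8  7  6  6  6  6  6

6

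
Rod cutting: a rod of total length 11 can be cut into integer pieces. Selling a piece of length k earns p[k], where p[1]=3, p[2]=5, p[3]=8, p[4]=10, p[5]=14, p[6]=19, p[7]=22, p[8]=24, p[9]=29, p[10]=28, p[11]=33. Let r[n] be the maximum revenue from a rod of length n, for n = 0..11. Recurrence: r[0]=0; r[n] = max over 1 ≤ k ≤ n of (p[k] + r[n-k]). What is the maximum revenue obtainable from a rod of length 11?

35

   n    0    1    2    3    4    5    6    7    8    9   10   11
r[n]    0    3    6    9   12   15   19   22   25   29   32   35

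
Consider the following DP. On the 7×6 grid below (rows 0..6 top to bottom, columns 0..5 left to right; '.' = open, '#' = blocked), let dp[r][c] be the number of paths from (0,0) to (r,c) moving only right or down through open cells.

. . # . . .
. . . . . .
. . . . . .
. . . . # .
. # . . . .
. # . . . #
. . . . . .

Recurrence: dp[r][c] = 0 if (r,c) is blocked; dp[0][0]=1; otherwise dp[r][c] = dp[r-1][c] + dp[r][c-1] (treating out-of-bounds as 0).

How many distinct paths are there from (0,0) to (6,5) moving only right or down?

103

r\c   0   1   2   3   4   5
  0   1   1   0   0   0   0
  1   1   2   2   2   2   2
  2   1   3   5   7   9  11
  3   1   4   9  16   0  11
  4   1   0   9  25  25  36
  5   1   0   9  34  59   0
  6   1   1  10  44 103 103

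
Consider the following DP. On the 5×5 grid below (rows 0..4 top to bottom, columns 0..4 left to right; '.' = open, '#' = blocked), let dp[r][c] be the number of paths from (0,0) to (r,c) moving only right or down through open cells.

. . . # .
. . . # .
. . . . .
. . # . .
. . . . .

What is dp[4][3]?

11

r\c   0   1   2   3   4
  0   1   1   1   0   0
  1   1   2   3   0   0
  2   1   3   6   6   6
  3   1   4   0   6  12
  4   1   5   5  11  23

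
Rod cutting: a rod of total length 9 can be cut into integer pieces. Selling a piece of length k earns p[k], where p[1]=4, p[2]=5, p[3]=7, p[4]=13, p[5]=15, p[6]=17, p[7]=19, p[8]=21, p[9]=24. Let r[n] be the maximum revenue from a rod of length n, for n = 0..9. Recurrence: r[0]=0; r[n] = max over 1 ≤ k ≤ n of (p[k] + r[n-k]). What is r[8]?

   n    0    1    2    3    4    5    6    7    8    9
r[n]    0    4    8   12   16   20   24   28   32   36

32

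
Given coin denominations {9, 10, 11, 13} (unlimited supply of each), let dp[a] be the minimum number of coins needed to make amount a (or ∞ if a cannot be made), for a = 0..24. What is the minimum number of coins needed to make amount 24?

2

 a  0  1  2  3  4  5  6  7  8  9 10 11 12 13 14 15 16 17 18 19 20 21 22 23 24
dp  0  -  -  -  -  -  -  -  -  1  1  1  -  1  -  -  -  -  2  2  2  2  2  2  2
(- denotes ∞ / unreachable)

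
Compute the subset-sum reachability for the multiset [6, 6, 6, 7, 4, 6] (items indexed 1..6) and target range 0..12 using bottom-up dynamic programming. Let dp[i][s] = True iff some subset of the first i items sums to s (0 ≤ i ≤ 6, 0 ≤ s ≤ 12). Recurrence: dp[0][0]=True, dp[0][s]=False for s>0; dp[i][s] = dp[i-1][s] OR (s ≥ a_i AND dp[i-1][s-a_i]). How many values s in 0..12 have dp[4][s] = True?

4

i\s   0   1   2   3   4   5   6   7   8   9  10  11  12
  0   T   F   F   F   F   F   F   F   F   F   F   F   F
  1   T   F   F   F   F   F   T   F   F   F   F   F   F
  2   T   F   F   F   F   F   T   F   F   F   F   F   T
  3   T   F   F   F   F   F   T   F   F   F   F   F   T
  4   T   F   F   F   F   F   T   T   F   F   F   F   T
  5   T   F   F   F   T   F   T   T   F   F   T   T   T
  6   T   F   F   F   T   F   T   T   F   F   T   T   T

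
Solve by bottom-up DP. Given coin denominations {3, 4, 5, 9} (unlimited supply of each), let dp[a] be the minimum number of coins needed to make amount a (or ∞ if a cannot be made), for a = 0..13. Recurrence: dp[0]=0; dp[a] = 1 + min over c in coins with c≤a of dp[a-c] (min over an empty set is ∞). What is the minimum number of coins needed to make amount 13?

 a  0  1  2  3  4  5  6  7  8  9 10 11 12 13
dp  0  -  -  1  1  1  2  2  2  1  2  3  2  2
(- denotes ∞ / unreachable)

2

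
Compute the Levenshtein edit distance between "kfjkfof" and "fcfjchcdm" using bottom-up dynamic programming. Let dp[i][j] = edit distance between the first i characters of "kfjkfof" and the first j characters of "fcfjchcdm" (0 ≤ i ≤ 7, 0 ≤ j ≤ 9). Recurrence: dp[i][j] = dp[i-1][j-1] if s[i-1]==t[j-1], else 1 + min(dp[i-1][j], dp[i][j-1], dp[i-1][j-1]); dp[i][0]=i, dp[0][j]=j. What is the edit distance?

7

   ''  f  c  f  j  c  h  c  d  m
''  0  1  2  3  4  5  6  7  8  9
 k  1  1  2  3  4  5  6  7  8  9
 f  2  1  2  2  3  4  5  6  7  8
 j  3  2  2  3  2  3  4  5  6  7
 k  4  3  3  3  3  3  4  5  6  7
 f  5  4  4  3  4  4  4  5  6  7
 o  6  5  5  4  4  5  5  5  6  7
 f  7  6  6  5  5  5  6  6  6  7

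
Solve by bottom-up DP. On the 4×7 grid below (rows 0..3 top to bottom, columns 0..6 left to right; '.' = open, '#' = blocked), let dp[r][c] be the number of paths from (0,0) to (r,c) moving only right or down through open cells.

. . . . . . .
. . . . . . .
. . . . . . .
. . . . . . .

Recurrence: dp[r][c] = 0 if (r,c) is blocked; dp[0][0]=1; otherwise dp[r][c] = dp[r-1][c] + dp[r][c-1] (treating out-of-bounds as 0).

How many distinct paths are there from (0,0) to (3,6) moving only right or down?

84

r\c   0   1   2   3   4   5   6
  0   1   1   1   1   1   1   1
  1   1   2   3   4   5   6   7
  2   1   3   6  10  15  21  28
  3   1   4  10  20  35  56  84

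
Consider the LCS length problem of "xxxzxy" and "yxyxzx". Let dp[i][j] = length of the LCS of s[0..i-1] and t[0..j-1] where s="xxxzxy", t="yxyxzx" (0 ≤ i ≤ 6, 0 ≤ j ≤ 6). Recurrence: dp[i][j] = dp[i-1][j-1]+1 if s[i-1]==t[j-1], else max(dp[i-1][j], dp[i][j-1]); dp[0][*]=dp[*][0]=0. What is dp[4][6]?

   ''  y  x  y  x  z  x
''  0  0  0  0  0  0  0
 x  0  0  1  1  1  1  1
 x  0  0  1  1  2  2  2
 x  0  0  1  1  2  2  3
 z  0  0  1  1  2  3  3
 x  0  0  1  1  2  3  4
 y  0  1  1  2  2  3  4

3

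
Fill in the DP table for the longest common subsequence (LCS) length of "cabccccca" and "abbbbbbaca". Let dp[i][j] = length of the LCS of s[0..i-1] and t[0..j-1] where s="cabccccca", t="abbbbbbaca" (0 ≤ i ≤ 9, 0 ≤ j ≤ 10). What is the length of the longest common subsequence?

   ''  a  b  b  b  b  b  b  a  c  a
''  0  0  0  0  0  0  0  0  0  0  0
 c  0  0  0  0  0  0  0  0  0  1  1
 a  0  1  1  1  1  1  1  1  1  1  2
 b  0  1  2  2  2  2  2  2  2  2  2
 c  0  1  2  2  2  2  2  2  2  3  3
 c  0  1  2  2  2  2  2  2  2  3  3
 c  0  1  2  2  2  2  2  2  2  3  3
 c  0  1  2  2  2  2  2  2  2  3  3
 c  0  1  2  2  2  2  2  2  2  3  3
 a  0  1  2  2  2  2  2  2  3  3  4

4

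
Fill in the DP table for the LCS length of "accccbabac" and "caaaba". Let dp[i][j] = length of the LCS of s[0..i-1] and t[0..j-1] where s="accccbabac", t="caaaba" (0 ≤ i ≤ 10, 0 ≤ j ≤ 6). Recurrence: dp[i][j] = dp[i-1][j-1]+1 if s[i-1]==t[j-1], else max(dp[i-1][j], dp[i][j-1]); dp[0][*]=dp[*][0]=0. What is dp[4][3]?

   ''  c  a  a  a  b  a
''  0  0  0  0  0  0  0
 a  0  0  1  1  1  1  1
 c  0  1  1  1  1  1  1
 c  0  1  1  1  1  1  1
 c  0  1  1  1  1  1  1
 c  0  1  1  1  1  1  1
 b  0  1  1  1  1  2  2
 a  0  1  2  2  2  2  3
 b  0  1  2  2  2  3  3
 a  0  1  2  3  3  3  4
 c  0  1  2  3  3  3  4

1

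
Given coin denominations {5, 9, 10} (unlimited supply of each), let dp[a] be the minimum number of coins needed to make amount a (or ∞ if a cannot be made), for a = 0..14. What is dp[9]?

 a  0  1  2  3  4  5  6  7  8  9 10 11 12 13 14
dp  0  -  -  -  -  1  -  -  -  1  1  -  -  -  2
(- denotes ∞ / unreachable)

1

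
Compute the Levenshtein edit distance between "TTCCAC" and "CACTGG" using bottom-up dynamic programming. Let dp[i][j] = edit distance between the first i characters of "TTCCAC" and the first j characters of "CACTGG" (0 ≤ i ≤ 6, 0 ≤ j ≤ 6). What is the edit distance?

5

   ''  C  A  C  T  G  G
''  0  1  2  3  4  5  6
 T  1  1  2  3  3  4  5
 T  2  2  2  3  3  4  5
 C  3  2  3  2  3  4  5
 C  4  3  3  3  3  4  5
 A  5  4  3  4  4  4  5
 C  6  5  4  3  4  5  5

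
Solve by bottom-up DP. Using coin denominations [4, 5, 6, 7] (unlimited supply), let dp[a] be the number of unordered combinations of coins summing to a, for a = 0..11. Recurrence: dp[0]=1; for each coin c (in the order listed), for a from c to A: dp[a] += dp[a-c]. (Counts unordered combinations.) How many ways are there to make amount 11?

after  coin     0     1     2     3     4     5     6     7     8     9    10    11
          4     1     0     0     0     1     0     0     0     1     0     0     0
          5     1     0     0     0     1     1     0     0     1     1     1     0
          6     1     0     0     0     1     1     1     0     1     1     2     1
          7     1     0     0     0     1     1     1     1     1     1     2     2

2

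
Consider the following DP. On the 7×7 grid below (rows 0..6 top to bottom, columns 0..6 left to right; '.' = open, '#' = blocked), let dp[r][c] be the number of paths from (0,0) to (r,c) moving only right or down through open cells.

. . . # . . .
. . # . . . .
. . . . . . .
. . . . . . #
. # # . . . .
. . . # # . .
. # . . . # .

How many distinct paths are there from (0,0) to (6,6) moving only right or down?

78

r\c   0   1   2   3   4   5   6
  0   1   1   1   0   0   0   0
  1   1   2   0   0   0   0   0
  2   1   3   3   3   3   3   3
  3   1   4   7  10  13  16   0
  4   1   0   0  10  23  39  39
  5   1   1   1   0   0  39  78
  6   1   0   1   1   1   0  78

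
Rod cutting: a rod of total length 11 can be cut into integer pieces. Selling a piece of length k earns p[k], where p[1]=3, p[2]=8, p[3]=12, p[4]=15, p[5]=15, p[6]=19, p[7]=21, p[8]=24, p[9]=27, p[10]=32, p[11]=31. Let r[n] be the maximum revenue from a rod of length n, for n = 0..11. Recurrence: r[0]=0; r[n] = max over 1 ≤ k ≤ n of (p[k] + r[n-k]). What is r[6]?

   n    0    1    2    3    4    5    6    7    8    9   10   11
r[n]    0    3    8   12   16   20   24   28   32   36   40   44

24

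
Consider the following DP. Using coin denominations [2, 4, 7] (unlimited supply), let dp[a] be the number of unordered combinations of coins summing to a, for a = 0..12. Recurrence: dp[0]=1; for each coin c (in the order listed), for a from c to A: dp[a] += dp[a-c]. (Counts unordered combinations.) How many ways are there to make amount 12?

after  coin     0     1     2     3     4     5     6     7     8     9    10    11    12
          2     1     0     1     0     1     0     1     0     1     0     1     0     1
          4     1     0     1     0     2     0     2     0     3     0     3     0     4
          7     1     0     1     0     2     0     2     1     3     1     3     2     4

4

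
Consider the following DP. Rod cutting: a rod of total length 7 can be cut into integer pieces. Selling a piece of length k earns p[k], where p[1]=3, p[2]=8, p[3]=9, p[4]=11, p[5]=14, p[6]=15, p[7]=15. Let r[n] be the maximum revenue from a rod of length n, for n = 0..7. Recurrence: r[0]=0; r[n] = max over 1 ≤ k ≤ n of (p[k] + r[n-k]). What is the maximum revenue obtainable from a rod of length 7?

   n    0    1    2    3    4    5    6    7
r[n]    0    3    8   11   16   19   24   27

27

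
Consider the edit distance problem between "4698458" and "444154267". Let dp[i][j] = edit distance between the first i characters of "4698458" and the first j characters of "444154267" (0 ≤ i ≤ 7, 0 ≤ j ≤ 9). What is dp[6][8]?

   ''  4  4  4  1  5  4  2  6  7
''  0  1  2  3  4  5  6  7  8  9
 4  1  0  1  2  3  4  5  6  7  8
 6  2  1  1  2  3  4  5  6  6  7
 9  3  2  2  2  3  4  5  6  7  7
 8  4  3  3  3  3  4  5  6  7  8
 4  5  4  3  3  4  4  4  5  6  7
 5  6  5  4  4  4  4  5  5  6  7
 8  7  6  5  5  5  5  5  6  6  7

6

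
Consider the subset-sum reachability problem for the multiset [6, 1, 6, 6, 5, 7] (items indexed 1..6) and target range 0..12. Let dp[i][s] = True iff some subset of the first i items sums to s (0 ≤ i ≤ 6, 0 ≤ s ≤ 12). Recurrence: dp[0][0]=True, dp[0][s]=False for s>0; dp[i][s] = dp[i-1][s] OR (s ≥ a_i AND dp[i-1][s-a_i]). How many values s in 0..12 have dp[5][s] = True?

i\s   0   1   2   3   4   5   6   7   8   9  10  11  12
  0   T   F   F   F   F   F   F   F   F   F   F   F   F
  1   T   F   F   F   F   F   T   F   F   F   F   F   F
  2   T   T   F   F   F   F   T   T   F   F   F   F   F
  3   T   T   F   F   F   F   T   T   F   F   F   F   T
  4   T   T   F   F   F   F   T   T   F   F   F   F   T
  5   T   T   F   F   F   T   T   T   F   F   F   T   T
  6   T   T   F   F   F   T   T   T   T   F   F   T   T

7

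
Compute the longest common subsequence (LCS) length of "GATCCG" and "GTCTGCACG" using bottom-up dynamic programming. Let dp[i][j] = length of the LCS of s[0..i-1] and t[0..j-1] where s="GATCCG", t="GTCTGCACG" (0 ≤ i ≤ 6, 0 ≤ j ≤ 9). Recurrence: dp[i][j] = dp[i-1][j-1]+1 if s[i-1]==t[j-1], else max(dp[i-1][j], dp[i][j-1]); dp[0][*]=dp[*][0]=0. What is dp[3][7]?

   ''  G  T  C  T  G  C  A  C  G
''  0  0  0  0  0  0  0  0  0  0
 G  0  1  1  1  1  1  1  1  1  1
 A  0  1  1  1  1  1  1  2  2  2
 T  0  1  2  2  2  2  2  2  2  2
 C  0  1  2  3  3  3  3  3  3  3
 C  0  1  2  3  3  3  4  4  4  4
 G  0  1  2  3  3  4  4  4  4  5

2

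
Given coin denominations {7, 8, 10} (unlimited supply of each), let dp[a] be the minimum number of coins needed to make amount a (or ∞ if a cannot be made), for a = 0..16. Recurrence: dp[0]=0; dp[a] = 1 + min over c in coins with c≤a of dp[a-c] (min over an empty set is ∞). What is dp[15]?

 a  0  1  2  3  4  5  6  7  8  9 10 11 12 13 14 15 16
dp  0  -  -  -  -  -  -  1  1  -  1  -  -  -  2  2  2
(- denotes ∞ / unreachable)

2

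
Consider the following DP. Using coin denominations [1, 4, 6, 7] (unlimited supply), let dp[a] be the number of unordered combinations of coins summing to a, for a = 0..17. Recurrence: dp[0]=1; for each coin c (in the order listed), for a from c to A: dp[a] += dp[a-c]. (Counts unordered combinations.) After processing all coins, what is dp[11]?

after  coin     0     1     2     3     4     5     6     7     8     9    10    11    12    13    14    15    16    17
          1     1     1     1     1     1     1     1     1     1     1     1     1     1     1     1     1     1     1
          4     1     1     1     1     2     2     2     2     3     3     3     3     4     4     4     4     5     5
          6     1     1     1     1     2     2     3     3     4     4     5     5     7     7     8     8    10    10
          7     1     1     1     1     2     2     3     4     5     5     6     7     9    10    12    13    15    16

7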